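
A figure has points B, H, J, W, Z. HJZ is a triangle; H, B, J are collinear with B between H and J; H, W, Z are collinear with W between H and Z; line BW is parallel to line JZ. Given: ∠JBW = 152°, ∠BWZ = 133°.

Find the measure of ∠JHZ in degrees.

∠JHZ = 105°

1. ∠HBW = 28°  [linear pair at B on HJ]
2. ∠BWH = 47°  [linear pair at W on HZ]
3. ∠BHW = 105°  [△HBW]
4. ∠JHZ = 105°  [B on HJ, W on HZ]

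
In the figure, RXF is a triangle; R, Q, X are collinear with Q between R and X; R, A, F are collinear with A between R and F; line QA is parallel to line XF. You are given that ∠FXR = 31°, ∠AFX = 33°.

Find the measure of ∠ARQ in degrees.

∠ARQ = 116°

1. ∠RFX = 33°  [A on ray FR]
2. ∠FRX = 116°  [△RXF]
3. ∠ARQ = 116°  [Q on RX, A on RF]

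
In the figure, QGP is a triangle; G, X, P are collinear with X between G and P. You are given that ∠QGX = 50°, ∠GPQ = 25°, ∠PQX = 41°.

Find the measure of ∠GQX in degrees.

∠GQX = 64°

1. ∠QPX = 25°  [X on ray PG]
2. ∠PXQ = 114°  [△QXP]
3. ∠GXQ = 66°  [linear pair at X on GP]
4. ∠GQX = 64°  [△QGX]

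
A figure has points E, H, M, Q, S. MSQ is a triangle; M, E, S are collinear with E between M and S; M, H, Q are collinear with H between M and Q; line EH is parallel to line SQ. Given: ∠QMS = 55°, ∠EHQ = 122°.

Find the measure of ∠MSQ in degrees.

∠MSQ = 67°

1. ∠EMH = 55°  [E on MS, H on MQ]
2. ∠EHM = 58°  [linear pair at H on MQ]
3. ∠HEM = 67°  [△MEH]
4. ∠MSQ = 67°  [EH∥SQ, corresponding at E]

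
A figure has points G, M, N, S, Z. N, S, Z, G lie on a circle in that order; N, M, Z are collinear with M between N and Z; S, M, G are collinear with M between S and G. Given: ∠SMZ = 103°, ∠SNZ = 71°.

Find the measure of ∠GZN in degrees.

1. ∠GMN = 103°  [vertical angles at M]
2. ∠SGZ = 71°  [same arc SZ]
3. ∠GMZ = 77°  [linear pair at M on NZ]
4. ∠GZN = 32°  [△ZMG]

∠GZN = 32°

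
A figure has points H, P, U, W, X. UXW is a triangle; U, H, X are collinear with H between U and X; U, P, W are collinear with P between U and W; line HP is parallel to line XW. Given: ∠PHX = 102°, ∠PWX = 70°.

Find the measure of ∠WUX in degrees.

1. ∠PHU = 78°  [linear pair at H on UX]
2. ∠UWX = 70°  [P on ray WU]
3. ∠UXW = 78°  [HP∥XW, corresponding at H]
4. ∠WUX = 32°  [△UXW]

∠WUX = 32°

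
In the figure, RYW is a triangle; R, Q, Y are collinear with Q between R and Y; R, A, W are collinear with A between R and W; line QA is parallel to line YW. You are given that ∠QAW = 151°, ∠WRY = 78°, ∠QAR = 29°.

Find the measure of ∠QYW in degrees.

1. ∠ARQ = 78°  [Q on RY, A on RW]
2. ∠AQR = 73°  [△RQA]
3. ∠AQY = 107°  [linear pair at Q on RY]
4. ∠QYW = 73°  [QA∥YW, co-interior at Y–Q]

∠QYW = 73°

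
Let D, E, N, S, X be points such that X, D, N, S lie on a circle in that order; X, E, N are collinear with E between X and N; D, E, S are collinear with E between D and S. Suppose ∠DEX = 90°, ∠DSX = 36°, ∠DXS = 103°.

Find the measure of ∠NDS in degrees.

1. ∠DEN = 90°  [linear pair at E on XN]
2. ∠DNX = 36°  [same arc XD]
3. ∠NDS = 54°  [△DEN]

∠NDS = 54°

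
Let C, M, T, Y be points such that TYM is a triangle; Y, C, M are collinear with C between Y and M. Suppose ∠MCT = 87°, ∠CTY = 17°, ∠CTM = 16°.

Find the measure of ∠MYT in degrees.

1. ∠TCY = 93°  [linear pair at C on YM]
2. ∠CYT = 70°  [△TYC]
3. ∠MYT = 70°  [C on ray YM]

∠MYT = 70°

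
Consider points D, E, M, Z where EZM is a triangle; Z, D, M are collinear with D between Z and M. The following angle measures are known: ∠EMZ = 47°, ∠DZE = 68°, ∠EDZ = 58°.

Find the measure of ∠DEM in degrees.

1. ∠DME = 47°  [D on ray MZ]
2. ∠EDM = 122°  [linear pair at D on ZM]
3. ∠DEM = 11°  [△EDM]

∠DEM = 11°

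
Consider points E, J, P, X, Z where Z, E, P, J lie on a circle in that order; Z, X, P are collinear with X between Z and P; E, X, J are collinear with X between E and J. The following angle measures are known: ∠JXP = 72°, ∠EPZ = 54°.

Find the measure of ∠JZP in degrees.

∠JZP = 18°

1. ∠JXZ = 108°  [linear pair at X on ZP]
2. ∠EJZ = 54°  [same arc ZE]
3. ∠JZP = 18°  [△ZXJ]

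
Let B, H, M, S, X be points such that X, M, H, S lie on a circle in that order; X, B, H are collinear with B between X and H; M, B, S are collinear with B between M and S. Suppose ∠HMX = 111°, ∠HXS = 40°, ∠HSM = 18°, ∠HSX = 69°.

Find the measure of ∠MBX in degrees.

∠MBX = 91°

1. ∠SHX = 71°  [△XHS]
2. ∠HXM = 18°  [same arc MH]
3. ∠SMX = 71°  [same arc XS]
4. ∠MBX = 91°  [△XBM]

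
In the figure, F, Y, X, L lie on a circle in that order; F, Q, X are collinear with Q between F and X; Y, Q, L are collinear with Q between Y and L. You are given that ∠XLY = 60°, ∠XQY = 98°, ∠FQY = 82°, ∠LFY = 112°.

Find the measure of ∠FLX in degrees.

1. ∠XFY = 60°  [same arc YX]
2. ∠FQL = 98°  [vertical angles at Q]
3. ∠LQX = 82°  [vertical angles at Q]
4. ∠FYL = 38°  [△FQY]
5. ∠FLY = 30°  [△FYL]
6. ∠LFX = 52°  [△FQL]
7. ∠FXL = 38°  [△XQL]
8. ∠FLX = 90°  [△FXL]

∠FLX = 90°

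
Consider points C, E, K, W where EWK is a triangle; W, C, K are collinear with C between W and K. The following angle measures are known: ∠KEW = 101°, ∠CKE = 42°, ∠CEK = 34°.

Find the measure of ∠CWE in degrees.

1. ∠EKW = 42°  [C on ray KW]
2. ∠EWK = 37°  [△EWK]
3. ∠CWE = 37°  [C on ray WK]

∠CWE = 37°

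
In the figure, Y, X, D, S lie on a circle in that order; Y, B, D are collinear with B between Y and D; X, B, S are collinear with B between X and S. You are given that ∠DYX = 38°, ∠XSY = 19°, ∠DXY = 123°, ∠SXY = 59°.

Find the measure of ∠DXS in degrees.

∠DXS = 64°

1. ∠XDY = 19°  [△YXD]
2. ∠XBY = 83°  [△YBX]
3. ∠DBX = 97°  [linear pair at B on YD]
4. ∠DXS = 64°  [△XBD]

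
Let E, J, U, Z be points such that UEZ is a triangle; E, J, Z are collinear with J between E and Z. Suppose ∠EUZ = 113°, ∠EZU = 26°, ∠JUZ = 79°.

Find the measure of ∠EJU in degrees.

1. ∠JZU = 26°  [J on ray ZE]
2. ∠UJZ = 75°  [△UJZ]
3. ∠EJU = 105°  [linear pair at J on EZ]

∠EJU = 105°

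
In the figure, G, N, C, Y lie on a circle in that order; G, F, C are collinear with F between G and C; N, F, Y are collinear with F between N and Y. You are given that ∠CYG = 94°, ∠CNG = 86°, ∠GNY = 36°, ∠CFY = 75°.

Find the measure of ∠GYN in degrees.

1. ∠GCY = 36°  [same arc GY]
2. ∠GFY = 105°  [linear pair at F on GC]
3. ∠CGY = 50°  [△GCY]
4. ∠GYN = 25°  [△GFY]

∠GYN = 25°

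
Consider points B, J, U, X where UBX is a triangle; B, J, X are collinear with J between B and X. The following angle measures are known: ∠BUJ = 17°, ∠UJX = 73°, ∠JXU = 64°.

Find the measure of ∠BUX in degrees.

∠BUX = 60°

1. ∠BJU = 107°  [linear pair at J on BX]
2. ∠BXU = 64°  [J on ray XB]
3. ∠JBU = 56°  [△UBJ]
4. ∠UBX = 56°  [J on ray BX]
5. ∠BUX = 60°  [△UBX]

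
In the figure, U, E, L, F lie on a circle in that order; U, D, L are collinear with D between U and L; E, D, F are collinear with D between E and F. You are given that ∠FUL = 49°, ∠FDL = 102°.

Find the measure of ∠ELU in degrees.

1. ∠FEL = 49°  [same arc LF]
2. ∠EDU = 102°  [vertical angles at D]
3. ∠EDL = 78°  [linear pair at D on UL]
4. ∠ELU = 53°  [△EDL]

∠ELU = 53°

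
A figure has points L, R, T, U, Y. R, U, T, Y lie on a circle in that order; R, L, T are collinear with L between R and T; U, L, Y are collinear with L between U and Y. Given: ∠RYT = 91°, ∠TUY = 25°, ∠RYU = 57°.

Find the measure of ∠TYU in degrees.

1. ∠RUT = 89°  [cyclic RUTY, opposite ∠U+∠Y]
2. ∠RTU = 57°  [same arc RU]
3. ∠TRU = 34°  [△RUT]
4. ∠TYU = 34°  [same arc UT]

∠TYU = 34°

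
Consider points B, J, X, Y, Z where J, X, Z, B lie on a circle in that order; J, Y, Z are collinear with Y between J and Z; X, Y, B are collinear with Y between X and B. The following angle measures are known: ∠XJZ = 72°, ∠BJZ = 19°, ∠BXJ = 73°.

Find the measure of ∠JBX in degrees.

1. ∠JYX = 35°  [△JYX]
2. ∠BXZ = 19°  [same arc ZB]
3. ∠XYZ = 145°  [linear pair at Y on JZ]
4. ∠JZX = 16°  [△XYZ]
5. ∠JBX = 16°  [same arc JX]

∠JBX = 16°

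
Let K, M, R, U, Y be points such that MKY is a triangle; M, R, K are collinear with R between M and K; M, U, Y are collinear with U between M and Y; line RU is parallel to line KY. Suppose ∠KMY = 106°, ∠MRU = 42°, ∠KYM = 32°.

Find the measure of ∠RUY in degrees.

1. ∠RMU = 106°  [R on MK, U on MY]
2. ∠MUR = 32°  [△MRU]
3. ∠RUY = 148°  [linear pair at U on MY]

∠RUY = 148°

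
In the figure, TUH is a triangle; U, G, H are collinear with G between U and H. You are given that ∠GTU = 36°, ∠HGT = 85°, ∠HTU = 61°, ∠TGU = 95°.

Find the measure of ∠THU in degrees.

∠THU = 70°

1. ∠GUT = 49°  [△TUG]
2. ∠HUT = 49°  [G on ray UH]
3. ∠THU = 70°  [△TUH]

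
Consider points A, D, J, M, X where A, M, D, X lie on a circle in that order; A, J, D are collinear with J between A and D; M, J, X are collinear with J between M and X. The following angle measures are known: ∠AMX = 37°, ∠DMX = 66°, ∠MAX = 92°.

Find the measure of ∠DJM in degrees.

∠DJM = 63°

1. ∠AXM = 51°  [△AMX]
2. ∠ADM = 51°  [same arc AM]
3. ∠DJM = 63°  [△MJD]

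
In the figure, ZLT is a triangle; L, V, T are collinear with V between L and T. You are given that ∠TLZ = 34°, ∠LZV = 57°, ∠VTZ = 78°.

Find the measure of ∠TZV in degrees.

1. ∠VLZ = 34°  [V on ray LT]
2. ∠LVZ = 89°  [△ZLV]
3. ∠TVZ = 91°  [linear pair at V on LT]
4. ∠TZV = 11°  [△ZVT]

∠TZV = 11°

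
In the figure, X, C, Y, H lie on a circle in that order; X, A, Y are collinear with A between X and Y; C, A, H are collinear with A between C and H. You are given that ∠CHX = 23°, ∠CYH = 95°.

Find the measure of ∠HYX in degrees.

1. ∠CXH = 85°  [cyclic XCYH, opposite ∠X+∠Y]
2. ∠HCX = 72°  [△XCH]
3. ∠HYX = 72°  [same arc XH]

∠HYX = 72°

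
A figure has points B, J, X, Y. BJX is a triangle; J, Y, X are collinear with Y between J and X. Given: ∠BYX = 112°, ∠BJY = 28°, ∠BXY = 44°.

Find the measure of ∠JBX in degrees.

1. ∠BJX = 28°  [Y on ray JX]
2. ∠BXJ = 44°  [Y on ray XJ]
3. ∠JBX = 108°  [△BJX]

∠JBX = 108°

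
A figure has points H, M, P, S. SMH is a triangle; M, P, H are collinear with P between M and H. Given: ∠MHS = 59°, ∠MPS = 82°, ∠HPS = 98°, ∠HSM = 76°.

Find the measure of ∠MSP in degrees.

1. ∠HMS = 45°  [△SMH]
2. ∠PMS = 45°  [P on ray MH]
3. ∠MSP = 53°  [△SMP]

∠MSP = 53°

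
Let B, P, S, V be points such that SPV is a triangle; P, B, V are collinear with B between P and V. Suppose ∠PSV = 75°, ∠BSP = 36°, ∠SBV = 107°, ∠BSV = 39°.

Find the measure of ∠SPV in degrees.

∠SPV = 71°

1. ∠BVS = 34°  [△SBV]
2. ∠PVS = 34°  [B on ray VP]
3. ∠SPV = 71°  [△SPV]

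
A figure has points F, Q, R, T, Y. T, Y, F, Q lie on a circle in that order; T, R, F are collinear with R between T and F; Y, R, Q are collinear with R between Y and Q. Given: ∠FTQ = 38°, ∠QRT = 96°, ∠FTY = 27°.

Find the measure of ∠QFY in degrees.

1. ∠FYQ = 38°  [same arc FQ]
2. ∠FQY = 27°  [same arc YF]
3. ∠QFY = 115°  [△YFQ]

∠QFY = 115°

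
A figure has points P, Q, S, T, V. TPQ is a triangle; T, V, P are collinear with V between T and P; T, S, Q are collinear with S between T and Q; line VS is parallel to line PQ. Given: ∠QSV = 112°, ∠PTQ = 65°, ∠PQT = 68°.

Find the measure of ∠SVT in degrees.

∠SVT = 47°

1. ∠TSV = 68°  [linear pair at S on TQ]
2. ∠STV = 65°  [V on TP, S on TQ]
3. ∠SVT = 47°  [△TVS]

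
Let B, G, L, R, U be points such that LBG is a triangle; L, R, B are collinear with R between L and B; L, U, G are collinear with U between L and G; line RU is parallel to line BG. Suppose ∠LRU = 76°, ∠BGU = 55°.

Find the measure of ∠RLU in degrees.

∠RLU = 49°

1. ∠GBL = 76°  [RU∥BG, corresponding at R]
2. ∠BGL = 55°  [U on ray GL]
3. ∠BLG = 49°  [△LBG]
4. ∠RLU = 49°  [R on LB, U on LG]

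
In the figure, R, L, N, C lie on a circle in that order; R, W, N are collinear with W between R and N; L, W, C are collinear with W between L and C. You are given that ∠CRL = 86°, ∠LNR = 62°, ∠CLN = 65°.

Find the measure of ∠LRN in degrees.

∠LRN = 21°

1. ∠CNL = 94°  [cyclic RLNC, opposite ∠R+∠N]
2. ∠LCN = 21°  [△LNC]
3. ∠LRN = 21°  [same arc LN]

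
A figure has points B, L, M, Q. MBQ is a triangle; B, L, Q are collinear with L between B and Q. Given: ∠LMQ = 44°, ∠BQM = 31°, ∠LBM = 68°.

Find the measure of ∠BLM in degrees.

∠BLM = 75°

1. ∠LQM = 31°  [L on ray QB]
2. ∠MLQ = 105°  [△MLQ]
3. ∠BLM = 75°  [linear pair at L on BQ]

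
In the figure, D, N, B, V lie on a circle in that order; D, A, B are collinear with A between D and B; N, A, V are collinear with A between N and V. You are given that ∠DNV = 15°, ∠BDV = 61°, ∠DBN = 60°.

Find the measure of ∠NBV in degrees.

1. ∠DVN = 60°  [same arc DN]
2. ∠NDV = 105°  [△DNV]
3. ∠NBV = 75°  [cyclic DNBV, opposite ∠D+∠B]

∠NBV = 75°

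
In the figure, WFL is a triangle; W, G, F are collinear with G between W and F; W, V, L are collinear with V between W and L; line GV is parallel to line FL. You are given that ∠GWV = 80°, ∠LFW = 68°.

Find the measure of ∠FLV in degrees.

∠FLV = 32°

1. ∠FWL = 80°  [G on WF, V on WL]
2. ∠FLW = 32°  [△WFL]
3. ∠FLV = 32°  [V on ray LW]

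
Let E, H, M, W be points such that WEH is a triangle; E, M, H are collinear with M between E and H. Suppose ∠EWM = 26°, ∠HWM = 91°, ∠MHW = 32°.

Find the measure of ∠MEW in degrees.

1. ∠HMW = 57°  [△WMH]
2. ∠EMW = 123°  [linear pair at M on EH]
3. ∠MEW = 31°  [△WEM]

∠MEW = 31°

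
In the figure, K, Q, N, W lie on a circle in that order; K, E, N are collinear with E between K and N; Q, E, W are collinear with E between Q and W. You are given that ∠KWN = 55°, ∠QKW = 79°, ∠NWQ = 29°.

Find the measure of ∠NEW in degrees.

1. ∠QNW = 101°  [cyclic KQNW, opposite ∠K+∠N]
2. ∠NQW = 50°  [△QNW]
3. ∠NKW = 50°  [same arc NW]
4. ∠KNW = 75°  [△KNW]
5. ∠NEW = 76°  [△NEW]

∠NEW = 76°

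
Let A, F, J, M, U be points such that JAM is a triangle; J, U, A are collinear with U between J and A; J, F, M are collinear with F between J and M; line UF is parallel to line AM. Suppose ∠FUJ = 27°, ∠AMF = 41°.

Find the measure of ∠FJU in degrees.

∠FJU = 112°

1. ∠JAM = 27°  [UF∥AM, corresponding at U]
2. ∠AMJ = 41°  [F on ray MJ]
3. ∠AJM = 112°  [△JAM]
4. ∠FJU = 112°  [U on JA, F on JM]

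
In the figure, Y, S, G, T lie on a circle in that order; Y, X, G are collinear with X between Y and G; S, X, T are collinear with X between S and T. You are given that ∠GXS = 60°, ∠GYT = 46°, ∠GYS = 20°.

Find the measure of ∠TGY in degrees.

∠TGY = 40°

1. ∠TXY = 60°  [vertical angles at X]
2. ∠GTS = 20°  [same arc SG]
3. ∠GXT = 120°  [linear pair at X on YG]
4. ∠TGY = 40°  [△GXT]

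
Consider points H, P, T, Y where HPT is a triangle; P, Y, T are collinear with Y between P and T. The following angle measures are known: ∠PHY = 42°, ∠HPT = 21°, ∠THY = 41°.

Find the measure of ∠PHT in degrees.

∠PHT = 83°

1. ∠HPY = 21°  [Y on ray PT]
2. ∠HYP = 117°  [△HPY]
3. ∠HYT = 63°  [linear pair at Y on PT]
4. ∠HTY = 76°  [△HYT]
5. ∠HTP = 76°  [Y on ray TP]
6. ∠PHT = 83°  [△HPT]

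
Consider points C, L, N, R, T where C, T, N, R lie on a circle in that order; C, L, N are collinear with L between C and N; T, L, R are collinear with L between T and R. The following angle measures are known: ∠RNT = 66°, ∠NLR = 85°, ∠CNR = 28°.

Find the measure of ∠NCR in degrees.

∠NCR = 47°

1. ∠RCT = 114°  [cyclic CTNR, opposite ∠C+∠N]
2. ∠CLR = 95°  [linear pair at L on CN]
3. ∠CTR = 28°  [same arc CR]
4. ∠CRT = 38°  [△CTR]
5. ∠NCR = 47°  [△CLR]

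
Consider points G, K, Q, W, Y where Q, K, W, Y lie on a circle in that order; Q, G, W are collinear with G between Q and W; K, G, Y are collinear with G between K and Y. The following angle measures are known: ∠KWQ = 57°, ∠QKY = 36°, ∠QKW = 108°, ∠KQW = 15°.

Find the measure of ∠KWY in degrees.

∠KWY = 93°

1. ∠KYQ = 57°  [same arc QK]
2. ∠KQY = 87°  [△QKY]
3. ∠KWY = 93°  [cyclic QKWY, opposite ∠Q+∠W]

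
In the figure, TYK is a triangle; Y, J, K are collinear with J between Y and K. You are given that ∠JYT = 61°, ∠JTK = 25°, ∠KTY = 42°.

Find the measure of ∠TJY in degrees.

∠TJY = 102°

1. ∠KYT = 61°  [J on ray YK]
2. ∠TKY = 77°  [△TYK]
3. ∠JKT = 77°  [J on ray KY]
4. ∠KJT = 78°  [△TJK]
5. ∠TJY = 102°  [linear pair at J on YK]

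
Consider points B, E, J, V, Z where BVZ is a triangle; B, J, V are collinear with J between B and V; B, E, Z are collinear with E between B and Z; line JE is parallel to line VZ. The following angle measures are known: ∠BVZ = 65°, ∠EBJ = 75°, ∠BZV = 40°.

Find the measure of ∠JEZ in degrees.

1. ∠BJE = 65°  [JE∥VZ, corresponding at J]
2. ∠BEJ = 40°  [△BJE]
3. ∠JEZ = 140°  [linear pair at E on BZ]

∠JEZ = 140°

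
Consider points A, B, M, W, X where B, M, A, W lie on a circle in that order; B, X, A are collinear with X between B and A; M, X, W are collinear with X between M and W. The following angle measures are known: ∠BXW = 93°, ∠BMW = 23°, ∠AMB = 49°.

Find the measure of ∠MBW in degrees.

1. ∠BAW = 23°  [same arc BW]
2. ∠AWB = 131°  [cyclic BMAW, opposite ∠M+∠W]
3. ∠ABW = 26°  [△BAW]
4. ∠BWM = 61°  [△BXW]
5. ∠MBW = 96°  [△BMW]

∠MBW = 96°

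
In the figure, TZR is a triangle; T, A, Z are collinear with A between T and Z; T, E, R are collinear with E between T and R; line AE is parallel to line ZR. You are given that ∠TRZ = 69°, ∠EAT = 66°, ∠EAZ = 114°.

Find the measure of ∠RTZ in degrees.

1. ∠AET = 69°  [AE∥ZR, corresponding at E]
2. ∠ATE = 45°  [△TAE]
3. ∠RTZ = 45°  [A on TZ, E on TR]

∠RTZ = 45°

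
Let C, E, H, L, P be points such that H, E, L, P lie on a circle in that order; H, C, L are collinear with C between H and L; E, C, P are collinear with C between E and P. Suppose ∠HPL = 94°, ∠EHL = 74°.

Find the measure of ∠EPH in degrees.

∠EPH = 20°

1. ∠HEL = 86°  [cyclic HELP, opposite ∠E+∠P]
2. ∠ELH = 20°  [△HEL]
3. ∠EPH = 20°  [same arc HE]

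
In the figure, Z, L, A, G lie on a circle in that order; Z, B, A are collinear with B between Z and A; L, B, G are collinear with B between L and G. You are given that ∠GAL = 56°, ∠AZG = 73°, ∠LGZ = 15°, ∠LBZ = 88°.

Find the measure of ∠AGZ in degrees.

∠AGZ = 66°

1. ∠GZL = 124°  [cyclic ZLAG, opposite ∠Z+∠A]
2. ∠LAZ = 15°  [same arc ZL]
3. ∠GLZ = 41°  [△ZLG]
4. ∠AZL = 51°  [△ZBL]
5. ∠ALZ = 114°  [△ZLA]
6. ∠AGZ = 66°  [cyclic ZLAG, opposite ∠L+∠G]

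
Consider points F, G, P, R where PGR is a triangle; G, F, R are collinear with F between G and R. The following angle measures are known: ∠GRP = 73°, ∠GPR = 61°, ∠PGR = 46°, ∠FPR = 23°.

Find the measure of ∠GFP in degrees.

1. ∠FRP = 73°  [F on ray RG]
2. ∠PFR = 84°  [△PFR]
3. ∠GFP = 96°  [linear pair at F on GR]

∠GFP = 96°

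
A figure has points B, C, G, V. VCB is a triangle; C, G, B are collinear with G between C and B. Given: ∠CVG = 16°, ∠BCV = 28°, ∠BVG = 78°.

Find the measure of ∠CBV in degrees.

1. ∠GCV = 28°  [G on ray CB]
2. ∠CGV = 136°  [△VCG]
3. ∠BGV = 44°  [linear pair at G on CB]
4. ∠GBV = 58°  [△VGB]
5. ∠CBV = 58°  [G on ray BC]

∠CBV = 58°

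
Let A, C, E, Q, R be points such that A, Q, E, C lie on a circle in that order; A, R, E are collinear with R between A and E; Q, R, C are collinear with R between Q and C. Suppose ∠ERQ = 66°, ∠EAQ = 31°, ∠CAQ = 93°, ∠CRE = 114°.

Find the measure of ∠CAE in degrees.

∠CAE = 62°

1. ∠ARC = 66°  [vertical angles at R]
2. ∠ARQ = 114°  [linear pair at R on AE]
3. ∠AQC = 35°  [△ARQ]
4. ∠ACQ = 52°  [△AQC]
5. ∠CAE = 62°  [△ARC]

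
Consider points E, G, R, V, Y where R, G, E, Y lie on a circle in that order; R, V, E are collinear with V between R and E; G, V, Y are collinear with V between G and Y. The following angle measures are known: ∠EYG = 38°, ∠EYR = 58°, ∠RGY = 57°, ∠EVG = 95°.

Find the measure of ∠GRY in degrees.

∠GRY = 103°

1. ∠REY = 57°  [same arc RY]
2. ∠RVY = 95°  [vertical angles at V]
3. ∠ERY = 65°  [△REY]
4. ∠GYR = 20°  [△RVY]
5. ∠GRY = 103°  [△RGY]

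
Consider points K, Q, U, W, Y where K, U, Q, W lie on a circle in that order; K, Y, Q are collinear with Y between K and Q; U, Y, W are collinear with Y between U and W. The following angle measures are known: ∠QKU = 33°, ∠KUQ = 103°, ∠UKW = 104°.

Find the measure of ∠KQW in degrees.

1. ∠QWU = 33°  [same arc UQ]
2. ∠KWQ = 77°  [cyclic KUQW, opposite ∠U+∠W]
3. ∠UQW = 76°  [cyclic KUQW, opposite ∠K+∠Q]
4. ∠QUW = 71°  [△UQW]
5. ∠QKW = 71°  [same arc QW]
6. ∠KQW = 32°  [△KQW]

∠KQW = 32°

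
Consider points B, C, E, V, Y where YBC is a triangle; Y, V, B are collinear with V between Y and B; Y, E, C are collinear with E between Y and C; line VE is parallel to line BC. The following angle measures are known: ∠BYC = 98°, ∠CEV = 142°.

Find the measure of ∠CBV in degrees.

∠CBV = 44°

1. ∠EYV = 98°  [V on YB, E on YC]
2. ∠VEY = 38°  [linear pair at E on YC]
3. ∠EVY = 44°  [△YVE]
4. ∠BVE = 136°  [linear pair at V on YB]
5. ∠CBV = 44°  [VE∥BC, co-interior at B–V]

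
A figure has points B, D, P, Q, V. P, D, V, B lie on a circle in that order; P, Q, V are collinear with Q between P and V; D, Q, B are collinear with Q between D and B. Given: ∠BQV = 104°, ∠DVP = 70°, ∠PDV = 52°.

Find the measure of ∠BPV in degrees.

1. ∠BQP = 76°  [linear pair at Q on PV]
2. ∠DBP = 70°  [same arc PD]
3. ∠BPV = 34°  [△PQB]

∠BPV = 34°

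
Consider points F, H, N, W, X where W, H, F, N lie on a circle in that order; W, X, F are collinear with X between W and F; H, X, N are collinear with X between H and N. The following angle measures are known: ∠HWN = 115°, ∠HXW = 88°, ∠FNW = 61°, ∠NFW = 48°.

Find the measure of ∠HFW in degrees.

∠HFW = 17°

1. ∠HFN = 65°  [cyclic WHFN, opposite ∠W+∠F]
2. ∠FXN = 88°  [vertical angles at X]
3. ∠FXH = 92°  [linear pair at X on WF]
4. ∠FNH = 44°  [△FXN]
5. ∠FHN = 71°  [△HFN]
6. ∠HFW = 17°  [△HXF]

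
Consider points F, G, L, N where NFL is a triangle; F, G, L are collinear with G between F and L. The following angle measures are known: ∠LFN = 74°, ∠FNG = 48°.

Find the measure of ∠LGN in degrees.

∠LGN = 122°

1. ∠GFN = 74°  [G on ray FL]
2. ∠FGN = 58°  [△NFG]
3. ∠LGN = 122°  [linear pair at G on FL]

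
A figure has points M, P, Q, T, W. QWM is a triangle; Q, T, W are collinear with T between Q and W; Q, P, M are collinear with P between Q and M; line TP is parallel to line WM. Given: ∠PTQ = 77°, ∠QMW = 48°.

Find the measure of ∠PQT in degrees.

∠PQT = 55°

1. ∠MWQ = 77°  [TP∥WM, corresponding at T]
2. ∠MQW = 55°  [△QWM]
3. ∠PQT = 55°  [T on QW, P on QM]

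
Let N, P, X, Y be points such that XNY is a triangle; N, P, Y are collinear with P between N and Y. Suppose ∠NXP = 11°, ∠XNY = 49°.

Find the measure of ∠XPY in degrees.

1. ∠PNX = 49°  [P on ray NY]
2. ∠NPX = 120°  [△XNP]
3. ∠XPY = 60°  [linear pair at P on NY]

∠XPY = 60°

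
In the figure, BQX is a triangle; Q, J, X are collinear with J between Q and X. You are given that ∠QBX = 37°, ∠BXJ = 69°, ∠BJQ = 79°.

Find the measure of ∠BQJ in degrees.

∠BQJ = 74°

1. ∠BXQ = 69°  [J on ray XQ]
2. ∠BQX = 74°  [△BQX]
3. ∠BQJ = 74°  [J on ray QX]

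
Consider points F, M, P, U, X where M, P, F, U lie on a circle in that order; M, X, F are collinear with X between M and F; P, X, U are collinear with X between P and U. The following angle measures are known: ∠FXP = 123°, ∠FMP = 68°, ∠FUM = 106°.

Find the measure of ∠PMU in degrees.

1. ∠MXP = 57°  [linear pair at X on MF]
2. ∠MPU = 55°  [△MXP]
3. ∠FPM = 74°  [cyclic MPFU, opposite ∠P+∠U]
4. ∠MFP = 38°  [△MPF]
5. ∠MUP = 38°  [same arc MP]
6. ∠PMU = 87°  [△MPU]

∠PMU = 87°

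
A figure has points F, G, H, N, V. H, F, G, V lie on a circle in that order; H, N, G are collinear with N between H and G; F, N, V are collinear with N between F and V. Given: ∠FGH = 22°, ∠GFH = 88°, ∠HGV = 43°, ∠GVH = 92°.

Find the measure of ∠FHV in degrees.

∠FHV = 115°

1. ∠FVH = 22°  [same arc HF]
2. ∠HFV = 43°  [same arc HV]
3. ∠FHV = 115°  [△HFV]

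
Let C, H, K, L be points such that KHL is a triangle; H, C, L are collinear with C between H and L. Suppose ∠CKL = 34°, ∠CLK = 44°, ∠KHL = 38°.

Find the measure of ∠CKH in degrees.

∠CKH = 64°

1. ∠KCL = 102°  [△KCL]
2. ∠CHK = 38°  [C on ray HL]
3. ∠HCK = 78°  [linear pair at C on HL]
4. ∠CKH = 64°  [△KHC]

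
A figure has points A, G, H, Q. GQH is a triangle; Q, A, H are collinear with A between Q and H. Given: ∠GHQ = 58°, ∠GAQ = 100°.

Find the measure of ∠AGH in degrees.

∠AGH = 42°

1. ∠AHG = 58°  [A on ray HQ]
2. ∠GAH = 80°  [linear pair at A on QH]
3. ∠AGH = 42°  [△GAH]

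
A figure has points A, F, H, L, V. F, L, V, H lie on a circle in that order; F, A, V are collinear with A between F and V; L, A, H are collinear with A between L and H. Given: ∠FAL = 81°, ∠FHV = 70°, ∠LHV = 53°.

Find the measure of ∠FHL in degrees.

∠FHL = 17°

1. ∠HAV = 81°  [vertical angles at A]
2. ∠FVH = 46°  [△VAH]
3. ∠FAH = 99°  [linear pair at A on FV]
4. ∠HFV = 64°  [△FVH]
5. ∠FHL = 17°  [△FAH]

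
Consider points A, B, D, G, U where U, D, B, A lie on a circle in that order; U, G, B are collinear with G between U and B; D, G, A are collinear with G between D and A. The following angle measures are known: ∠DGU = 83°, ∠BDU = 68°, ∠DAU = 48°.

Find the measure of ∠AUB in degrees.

1. ∠AGB = 83°  [vertical angles at G]
2. ∠AGU = 97°  [linear pair at G on UB]
3. ∠AUB = 35°  [△UGA]

∠AUB = 35°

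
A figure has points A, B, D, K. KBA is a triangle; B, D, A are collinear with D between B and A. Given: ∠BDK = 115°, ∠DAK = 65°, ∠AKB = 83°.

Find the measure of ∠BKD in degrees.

∠BKD = 33°

1. ∠BAK = 65°  [D on ray AB]
2. ∠ABK = 32°  [△KBA]
3. ∠DBK = 32°  [D on ray BA]
4. ∠BKD = 33°  [△KBD]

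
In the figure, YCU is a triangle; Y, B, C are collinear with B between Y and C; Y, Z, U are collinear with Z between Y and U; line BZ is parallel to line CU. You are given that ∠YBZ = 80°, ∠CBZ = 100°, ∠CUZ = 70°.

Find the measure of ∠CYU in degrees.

∠CYU = 30°

1. ∠UCY = 80°  [BZ∥CU, corresponding at B]
2. ∠CUY = 70°  [Z on ray UY]
3. ∠CYU = 30°  [△YCU]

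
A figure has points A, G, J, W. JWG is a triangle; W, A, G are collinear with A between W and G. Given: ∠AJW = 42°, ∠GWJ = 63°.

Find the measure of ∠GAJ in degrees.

1. ∠AWJ = 63°  [A on ray WG]
2. ∠JAW = 75°  [△JWA]
3. ∠GAJ = 105°  [linear pair at A on WG]

∠GAJ = 105°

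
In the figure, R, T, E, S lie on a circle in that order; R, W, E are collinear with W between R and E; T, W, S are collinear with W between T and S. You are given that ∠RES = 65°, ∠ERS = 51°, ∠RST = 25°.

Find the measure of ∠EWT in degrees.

1. ∠ETS = 51°  [same arc ES]
2. ∠RET = 25°  [same arc RT]
3. ∠EWT = 104°  [△TWE]

∠EWT = 104°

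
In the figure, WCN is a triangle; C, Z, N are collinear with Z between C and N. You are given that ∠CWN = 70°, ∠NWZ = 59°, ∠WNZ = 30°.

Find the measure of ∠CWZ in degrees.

1. ∠NZW = 91°  [△WZN]
2. ∠CNW = 30°  [Z on ray NC]
3. ∠CZW = 89°  [linear pair at Z on CN]
4. ∠NCW = 80°  [△WCN]
5. ∠WCZ = 80°  [Z on ray CN]
6. ∠CWZ = 11°  [△WCZ]

∠CWZ = 11°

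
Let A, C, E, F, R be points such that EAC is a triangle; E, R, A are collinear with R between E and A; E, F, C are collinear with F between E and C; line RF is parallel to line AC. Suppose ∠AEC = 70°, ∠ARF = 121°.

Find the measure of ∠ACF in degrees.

∠ACF = 51°

1. ∠FER = 70°  [R on EA, F on EC]
2. ∠ERF = 59°  [linear pair at R on EA]
3. ∠EFR = 51°  [△ERF]
4. ∠CFR = 129°  [linear pair at F on EC]
5. ∠ACF = 51°  [RF∥AC, co-interior at C–F]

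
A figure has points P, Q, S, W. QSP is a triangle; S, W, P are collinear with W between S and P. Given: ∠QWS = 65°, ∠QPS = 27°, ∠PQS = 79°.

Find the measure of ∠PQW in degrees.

1. ∠PWQ = 115°  [linear pair at W on SP]
2. ∠QPW = 27°  [W on ray PS]
3. ∠PQW = 38°  [△QWP]

∠PQW = 38°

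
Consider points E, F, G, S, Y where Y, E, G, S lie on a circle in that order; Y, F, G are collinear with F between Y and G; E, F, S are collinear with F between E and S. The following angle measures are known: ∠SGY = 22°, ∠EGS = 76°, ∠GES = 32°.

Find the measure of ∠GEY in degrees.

∠GEY = 54°

1. ∠SEY = 22°  [same arc YS]
2. ∠EYS = 104°  [cyclic YEGS, opposite ∠Y+∠G]
3. ∠ESG = 72°  [△EGS]
4. ∠ESY = 54°  [△YES]
5. ∠EYG = 72°  [same arc EG]
6. ∠EGY = 54°  [same arc YE]
7. ∠GEY = 54°  [△YEG]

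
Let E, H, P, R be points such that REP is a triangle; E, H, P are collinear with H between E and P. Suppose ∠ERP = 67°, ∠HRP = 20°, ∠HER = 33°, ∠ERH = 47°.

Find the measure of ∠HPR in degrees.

1. ∠EHR = 100°  [△REH]
2. ∠PHR = 80°  [linear pair at H on EP]
3. ∠HPR = 80°  [△RHP]

∠HPR = 80°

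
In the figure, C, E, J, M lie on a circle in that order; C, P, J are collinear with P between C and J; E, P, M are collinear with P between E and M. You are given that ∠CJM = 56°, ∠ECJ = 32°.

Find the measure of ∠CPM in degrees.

1. ∠EMJ = 32°  [same arc EJ]
2. ∠JPM = 92°  [△JPM]
3. ∠CPM = 88°  [linear pair at P on CJ]

∠CPM = 88°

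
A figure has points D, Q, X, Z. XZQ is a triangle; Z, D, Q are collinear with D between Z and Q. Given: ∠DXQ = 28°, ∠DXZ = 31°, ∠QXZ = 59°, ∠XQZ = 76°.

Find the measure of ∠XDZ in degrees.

∠XDZ = 104°

1. ∠QZX = 45°  [△XZQ]
2. ∠DZX = 45°  [D on ray ZQ]
3. ∠XDZ = 104°  [△XZD]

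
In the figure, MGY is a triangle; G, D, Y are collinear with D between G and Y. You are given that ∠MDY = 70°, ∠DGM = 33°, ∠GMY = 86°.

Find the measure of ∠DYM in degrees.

∠DYM = 61°

1. ∠MGY = 33°  [D on ray GY]
2. ∠GYM = 61°  [△MGY]
3. ∠DYM = 61°  [D on ray YG]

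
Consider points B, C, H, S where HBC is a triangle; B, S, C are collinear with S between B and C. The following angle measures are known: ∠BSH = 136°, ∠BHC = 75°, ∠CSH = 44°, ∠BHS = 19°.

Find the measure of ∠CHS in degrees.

∠CHS = 56°

1. ∠HBS = 25°  [△HBS]
2. ∠CBH = 25°  [S on ray BC]
3. ∠BCH = 80°  [△HBC]
4. ∠HCS = 80°  [S on ray CB]
5. ∠CHS = 56°  [△HSC]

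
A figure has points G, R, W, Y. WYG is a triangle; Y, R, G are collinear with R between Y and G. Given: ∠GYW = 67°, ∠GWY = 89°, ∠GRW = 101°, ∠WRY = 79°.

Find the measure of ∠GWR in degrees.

∠GWR = 55°

1. ∠WGY = 24°  [△WYG]
2. ∠RGW = 24°  [R on ray GY]
3. ∠GWR = 55°  [△WRG]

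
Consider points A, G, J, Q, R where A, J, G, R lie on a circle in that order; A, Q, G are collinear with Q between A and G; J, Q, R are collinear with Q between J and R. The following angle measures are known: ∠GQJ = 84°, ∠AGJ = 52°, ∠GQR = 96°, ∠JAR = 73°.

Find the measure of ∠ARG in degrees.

∠ARG = 81°

1. ∠AQR = 84°  [vertical angles at Q]
2. ∠ARJ = 52°  [same arc AJ]
3. ∠AJR = 55°  [△AJR]
4. ∠GAR = 44°  [△AQR]
5. ∠AGR = 55°  [same arc AR]
6. ∠ARG = 81°  [△AGR]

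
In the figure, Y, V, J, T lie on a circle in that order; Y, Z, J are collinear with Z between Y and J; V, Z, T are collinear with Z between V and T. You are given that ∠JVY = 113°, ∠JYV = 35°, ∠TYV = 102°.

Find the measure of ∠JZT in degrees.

1. ∠VJY = 32°  [△YVJ]
2. ∠JTV = 35°  [same arc VJ]
3. ∠VTY = 32°  [same arc YV]
4. ∠TVY = 46°  [△YVT]
5. ∠TJY = 46°  [same arc YT]
6. ∠JZT = 99°  [△JZT]

∠JZT = 99°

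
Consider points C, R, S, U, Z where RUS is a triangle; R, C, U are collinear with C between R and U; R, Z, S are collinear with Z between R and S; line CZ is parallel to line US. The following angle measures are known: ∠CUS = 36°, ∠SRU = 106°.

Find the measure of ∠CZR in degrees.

1. ∠RUS = 36°  [C on ray UR]
2. ∠RSU = 38°  [△RUS]
3. ∠CZR = 38°  [CZ∥US, corresponding at Z]

∠CZR = 38°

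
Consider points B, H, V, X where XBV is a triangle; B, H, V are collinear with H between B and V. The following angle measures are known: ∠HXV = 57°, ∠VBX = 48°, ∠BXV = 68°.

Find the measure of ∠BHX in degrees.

∠BHX = 121°

1. ∠BVX = 64°  [△XBV]
2. ∠HVX = 64°  [H on ray VB]
3. ∠VHX = 59°  [△XHV]
4. ∠BHX = 121°  [linear pair at H on BV]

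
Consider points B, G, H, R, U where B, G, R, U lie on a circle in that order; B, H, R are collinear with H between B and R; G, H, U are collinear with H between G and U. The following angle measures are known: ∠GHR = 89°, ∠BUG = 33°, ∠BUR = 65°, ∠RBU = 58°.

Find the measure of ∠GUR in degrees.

∠GUR = 32°

1. ∠BHU = 89°  [vertical angles at H]
2. ∠BRU = 57°  [△BRU]
3. ∠RHU = 91°  [linear pair at H on BR]
4. ∠GUR = 32°  [△RHU]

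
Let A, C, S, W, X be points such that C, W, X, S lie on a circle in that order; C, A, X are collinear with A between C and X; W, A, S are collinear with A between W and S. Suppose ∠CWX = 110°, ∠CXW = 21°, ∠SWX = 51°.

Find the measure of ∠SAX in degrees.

∠SAX = 72°

1. ∠CSX = 70°  [cyclic CWXS, opposite ∠W+∠S]
2. ∠WCX = 49°  [△CWX]
3. ∠SCX = 51°  [same arc XS]
4. ∠CXS = 59°  [△CXS]
5. ∠WSX = 49°  [same arc WX]
6. ∠SAX = 72°  [△XAS]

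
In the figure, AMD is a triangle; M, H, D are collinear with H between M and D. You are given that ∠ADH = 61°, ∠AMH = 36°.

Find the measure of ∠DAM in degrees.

∠DAM = 83°

1. ∠ADM = 61°  [H on ray DM]
2. ∠AMD = 36°  [H on ray MD]
3. ∠DAM = 83°  [△AMD]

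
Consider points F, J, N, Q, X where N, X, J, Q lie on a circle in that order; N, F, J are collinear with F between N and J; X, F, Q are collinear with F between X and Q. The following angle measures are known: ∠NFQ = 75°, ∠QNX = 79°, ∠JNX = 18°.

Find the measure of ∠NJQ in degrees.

1. ∠JFQ = 105°  [linear pair at F on NJ]
2. ∠JQX = 18°  [same arc XJ]
3. ∠NJQ = 57°  [△JFQ]

∠NJQ = 57°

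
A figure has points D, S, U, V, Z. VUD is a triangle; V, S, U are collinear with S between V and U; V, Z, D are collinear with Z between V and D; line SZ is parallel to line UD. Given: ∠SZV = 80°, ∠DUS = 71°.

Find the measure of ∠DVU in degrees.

1. ∠UDV = 80°  [SZ∥UD, corresponding at Z]
2. ∠DUV = 71°  [S on ray UV]
3. ∠DVU = 29°  [△VUD]

∠DVU = 29°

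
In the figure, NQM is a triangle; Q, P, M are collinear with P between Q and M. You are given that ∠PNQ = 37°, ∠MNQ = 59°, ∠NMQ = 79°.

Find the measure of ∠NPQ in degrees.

1. ∠MQN = 42°  [△NQM]
2. ∠NQP = 42°  [P on ray QM]
3. ∠NPQ = 101°  [△NQP]

∠NPQ = 101°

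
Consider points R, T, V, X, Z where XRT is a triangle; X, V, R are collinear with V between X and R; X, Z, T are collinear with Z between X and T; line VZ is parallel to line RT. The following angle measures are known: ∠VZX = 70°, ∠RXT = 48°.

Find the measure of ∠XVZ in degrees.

1. ∠RTX = 70°  [VZ∥RT, corresponding at Z]
2. ∠TRX = 62°  [△XRT]
3. ∠XVZ = 62°  [VZ∥RT, corresponding at V]

∠XVZ = 62°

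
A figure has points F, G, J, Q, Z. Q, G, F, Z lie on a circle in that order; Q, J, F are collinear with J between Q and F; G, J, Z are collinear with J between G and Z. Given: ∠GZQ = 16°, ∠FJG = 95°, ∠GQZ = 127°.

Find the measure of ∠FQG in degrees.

∠FQG = 58°

1. ∠QGZ = 37°  [△QGZ]
2. ∠GJQ = 85°  [linear pair at J on QF]
3. ∠FQG = 58°  [△QJG]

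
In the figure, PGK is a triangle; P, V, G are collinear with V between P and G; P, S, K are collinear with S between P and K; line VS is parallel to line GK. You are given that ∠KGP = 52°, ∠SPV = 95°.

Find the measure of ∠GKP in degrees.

1. ∠PVS = 52°  [VS∥GK, corresponding at V]
2. ∠PSV = 33°  [△PVS]
3. ∠GKP = 33°  [VS∥GK, corresponding at S]

∠GKP = 33°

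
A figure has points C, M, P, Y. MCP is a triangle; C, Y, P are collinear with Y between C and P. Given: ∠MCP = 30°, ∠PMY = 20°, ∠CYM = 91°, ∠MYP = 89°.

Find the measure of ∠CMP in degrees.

∠CMP = 79°

1. ∠MPY = 71°  [△MYP]
2. ∠CPM = 71°  [Y on ray PC]
3. ∠CMP = 79°  [△MCP]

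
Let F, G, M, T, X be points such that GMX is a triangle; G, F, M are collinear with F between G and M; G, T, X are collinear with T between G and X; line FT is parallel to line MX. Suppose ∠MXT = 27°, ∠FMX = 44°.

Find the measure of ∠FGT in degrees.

1. ∠GXM = 27°  [T on ray XG]
2. ∠GMX = 44°  [F on ray MG]
3. ∠MGX = 109°  [△GMX]
4. ∠FGT = 109°  [F on GM, T on GX]

∠FGT = 109°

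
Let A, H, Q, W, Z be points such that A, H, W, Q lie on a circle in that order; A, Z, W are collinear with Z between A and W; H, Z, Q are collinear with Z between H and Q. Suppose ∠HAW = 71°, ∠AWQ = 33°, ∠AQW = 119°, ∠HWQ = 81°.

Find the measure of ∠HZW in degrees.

1. ∠HQW = 71°  [same arc HW]
2. ∠AHW = 61°  [cyclic AHWQ, opposite ∠H+∠Q]
3. ∠QHW = 28°  [△HWQ]
4. ∠AWH = 48°  [△AHW]
5. ∠HZW = 104°  [△HZW]

∠HZW = 104°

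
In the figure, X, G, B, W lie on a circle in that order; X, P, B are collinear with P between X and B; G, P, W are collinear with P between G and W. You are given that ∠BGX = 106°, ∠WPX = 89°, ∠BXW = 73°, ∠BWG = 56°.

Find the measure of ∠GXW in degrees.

1. ∠BGW = 73°  [same arc BW]
2. ∠GBW = 51°  [△GBW]
3. ∠GXW = 129°  [cyclic XGBW, opposite ∠X+∠B]

∠GXW = 129°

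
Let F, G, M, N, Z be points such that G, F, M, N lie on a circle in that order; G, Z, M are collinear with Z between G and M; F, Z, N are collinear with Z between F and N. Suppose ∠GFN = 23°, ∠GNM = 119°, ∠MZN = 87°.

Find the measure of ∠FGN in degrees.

1. ∠GMN = 23°  [same arc GN]
2. ∠MGN = 38°  [△GMN]
3. ∠GZN = 93°  [linear pair at Z on GM]
4. ∠FNG = 49°  [△GZN]
5. ∠FGN = 108°  [△GFN]

∠FGN = 108°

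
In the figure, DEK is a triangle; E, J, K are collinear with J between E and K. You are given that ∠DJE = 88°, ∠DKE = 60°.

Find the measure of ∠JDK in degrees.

1. ∠DJK = 92°  [linear pair at J on EK]
2. ∠DKJ = 60°  [J on ray KE]
3. ∠JDK = 28°  [△DJK]

∠JDK = 28°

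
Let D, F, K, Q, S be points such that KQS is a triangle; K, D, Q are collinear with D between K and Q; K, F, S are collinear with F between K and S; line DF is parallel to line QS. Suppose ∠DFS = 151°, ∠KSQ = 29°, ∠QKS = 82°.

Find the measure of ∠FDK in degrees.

1. ∠DFK = 29°  [linear pair at F on KS]
2. ∠DKF = 82°  [D on KQ, F on KS]
3. ∠FDK = 69°  [△KDF]

∠FDK = 69°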